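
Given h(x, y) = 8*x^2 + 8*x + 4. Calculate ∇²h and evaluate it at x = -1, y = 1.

∂²h/∂x² = 16
∂²h/∂y² = 0
∇²h = 16
At (-1, 1): 16.

16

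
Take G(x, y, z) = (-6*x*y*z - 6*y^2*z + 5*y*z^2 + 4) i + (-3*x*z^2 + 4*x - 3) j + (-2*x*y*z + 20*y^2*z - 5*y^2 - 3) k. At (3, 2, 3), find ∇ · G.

∂G₁/∂x = -6*y*z
∂G₂/∂y = 0
∂G₃/∂z = -2*x*y + 20*y^2
∇·G = -2*x*y + 20*y^2 - 6*y*z
At (3, 2, 3): 32.

32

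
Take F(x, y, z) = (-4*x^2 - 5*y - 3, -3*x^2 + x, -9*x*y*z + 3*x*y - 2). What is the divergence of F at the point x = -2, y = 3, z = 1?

∂F₁/∂x = -8*x
∂F₂/∂y = 0
∂F₃/∂z = -9*x*y
∇·F = -9*x*y - 8*x
At (-2, 3, 1): 70.

70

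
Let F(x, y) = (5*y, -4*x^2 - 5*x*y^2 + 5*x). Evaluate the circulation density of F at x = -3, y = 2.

∂F₂/∂x = -8*x - 5*y^2 + 5
∂F₁/∂y = 5
Scalar curl = -8*x - 5*y^2
At (-3, 2): 4.

4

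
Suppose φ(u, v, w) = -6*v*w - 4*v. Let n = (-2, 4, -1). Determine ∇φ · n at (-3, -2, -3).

∂φ/∂u = 0
∂φ/∂v = -6*w - 4
∂φ/∂w = -6*v
∇φ at (-3, -2, -3) = (0, 14, 12)
∇φ · n = (0)(-2) + (14)(4) + (12)(-1) = 44

44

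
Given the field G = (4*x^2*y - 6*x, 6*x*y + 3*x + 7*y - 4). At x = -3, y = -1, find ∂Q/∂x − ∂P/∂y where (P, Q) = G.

∂G₂/∂x = 6*y + 3
∂G₁/∂y = 4*x^2
Scalar curl = -4*x^2 + 6*y + 3
At (-3, -1): -39.

-39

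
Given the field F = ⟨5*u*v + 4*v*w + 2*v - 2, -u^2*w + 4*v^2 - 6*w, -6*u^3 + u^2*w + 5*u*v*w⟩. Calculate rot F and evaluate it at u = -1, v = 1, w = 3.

(∇×F)₁ = ∂F₃/∂v − ∂F₂/∂w = u^2 + 5*u*w + 6
(∇×F)₂ = ∂F₁/∂w − ∂F₃/∂u = 18*u^2 - 2*u*w - 5*v*w + 4*v
(∇×F)₃ = ∂F₂/∂u − ∂F₁/∂v = -2*u*w - 5*u - 4*w - 2
∇×F = (u^2 + 5*u*w + 6, 18*u^2 - 2*u*w - 5*v*w + 4*v, -2*u*w - 5*u - 4*w - 2)
At (-1, 1, 3): (-8, 13, -3).

(-8, 13, -3)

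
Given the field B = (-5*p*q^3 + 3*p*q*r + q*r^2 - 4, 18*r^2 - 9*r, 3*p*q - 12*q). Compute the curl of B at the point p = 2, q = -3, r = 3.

(∇×B)₁ = ∂B₃/∂q − ∂B₂/∂r = 3*p - 36*r - 3
(∇×B)₂ = ∂B₁/∂r − ∂B₃/∂p = 3*p*q + 2*q*r - 3*q
(∇×B)₃ = ∂B₂/∂p − ∂B₁/∂q = 15*p*q^2 - 3*p*r - r^2
∇×B = (3*p - 36*r - 3, 3*p*q + 2*q*r - 3*q, 15*p*q^2 - 3*p*r - r^2)
At (2, -3, 3): (-105, -27, 243).

(-105, -27, 243)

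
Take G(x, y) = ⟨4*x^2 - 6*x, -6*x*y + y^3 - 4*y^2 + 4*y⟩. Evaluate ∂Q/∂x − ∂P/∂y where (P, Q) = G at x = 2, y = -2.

∂G₂/∂x = -6*y
∂G₁/∂y = 0
Scalar curl = -6*y
At (2, -2): 12.

12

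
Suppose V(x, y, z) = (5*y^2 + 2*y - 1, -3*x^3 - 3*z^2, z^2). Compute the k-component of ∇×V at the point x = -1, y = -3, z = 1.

19

(∇×V)_3 = ∂V₂/∂x − ∂V₁/∂y
= -9*x^2 − (10*y + 2)
= -9*x^2 - 10*y - 2
At (-1, -3, 1): 19.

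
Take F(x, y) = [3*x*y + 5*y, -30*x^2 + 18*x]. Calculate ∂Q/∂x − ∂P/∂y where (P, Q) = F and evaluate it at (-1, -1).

76

∂F₂/∂x = -60*x + 18
∂F₁/∂y = 3*x + 5
Scalar curl = -63*x + 13
At (-1, -1): 76.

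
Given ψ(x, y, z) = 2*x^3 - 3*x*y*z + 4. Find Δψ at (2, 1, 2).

24

∂²ψ/∂x² = 12*x
∂²ψ/∂y² = 0
∂²ψ/∂z² = 0
∇²ψ = 12*x
At (2, 1, 2): 24.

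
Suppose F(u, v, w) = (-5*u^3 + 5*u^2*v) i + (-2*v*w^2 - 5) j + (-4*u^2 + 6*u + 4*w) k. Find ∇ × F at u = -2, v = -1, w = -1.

(4, -22, -20)

(∇×F)₁ = ∂F₃/∂v − ∂F₂/∂w = 4*v*w
(∇×F)₂ = ∂F₁/∂w − ∂F₃/∂u = 8*u - 6
(∇×F)₃ = ∂F₂/∂u − ∂F₁/∂v = -5*u^2
∇×F = (4*v*w, 8*u - 6, -5*u^2)
At (-2, -1, -1): (4, -22, -20).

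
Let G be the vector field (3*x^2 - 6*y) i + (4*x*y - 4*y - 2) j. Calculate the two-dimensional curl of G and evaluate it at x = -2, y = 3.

∂G₂/∂x = 4*y
∂G₁/∂y = -6
Scalar curl = 4*y + 6
At (-2, 3): 18.

18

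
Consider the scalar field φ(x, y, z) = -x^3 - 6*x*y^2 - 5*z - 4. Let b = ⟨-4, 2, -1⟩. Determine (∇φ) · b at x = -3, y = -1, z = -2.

65

∂φ/∂x = -3*x^2 - 6*y^2
∂φ/∂y = -12*x*y
∂φ/∂z = -5
∇φ at (-3, -1, -2) = (-33, -36, -5)
∇φ · b = (-33)(-4) + (-36)(2) + (-5)(-1) = 65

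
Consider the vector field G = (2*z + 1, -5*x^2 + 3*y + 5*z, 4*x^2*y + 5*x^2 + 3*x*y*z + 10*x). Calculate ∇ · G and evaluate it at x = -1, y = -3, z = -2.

12

∂G₁/∂x = 0
∂G₂/∂y = 3
∂G₃/∂z = 3*x*y
∇·G = 3*x*y + 3
At (-1, -3, -2): 12.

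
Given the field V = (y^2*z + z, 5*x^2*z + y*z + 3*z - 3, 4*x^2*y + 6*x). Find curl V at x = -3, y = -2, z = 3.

(∇×V)₁ = ∂V₃/∂y − ∂V₂/∂z = -x^2 - y - 3
(∇×V)₂ = ∂V₁/∂z − ∂V₃/∂x = -8*x*y + y^2 - 5
(∇×V)₃ = ∂V₂/∂x − ∂V₁/∂y = 10*x*z - 2*y*z
∇×V = (-x^2 - y - 3, -8*x*y + y^2 - 5, 10*x*z - 2*y*z)
At (-3, -2, 3): (-10, -49, -78).

(-10, -49, -78)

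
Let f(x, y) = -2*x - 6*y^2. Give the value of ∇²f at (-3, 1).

-12

∂²f/∂x² = 0
∂²f/∂y² = -12
∇²f = -12
At (-3, 1): -12.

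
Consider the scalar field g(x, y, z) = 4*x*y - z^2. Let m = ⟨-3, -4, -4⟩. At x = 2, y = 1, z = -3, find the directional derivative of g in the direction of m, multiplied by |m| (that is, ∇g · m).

∂g/∂x = 4*y
∂g/∂y = 4*x
∂g/∂z = -2*z
∇g at (2, 1, -3) = (4, 8, 6)
∇g · m = (4)(-3) + (8)(-4) + (6)(-4) = -68

-68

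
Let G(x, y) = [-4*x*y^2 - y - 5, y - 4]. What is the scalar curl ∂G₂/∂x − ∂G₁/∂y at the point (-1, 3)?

-23

∂G₂/∂x = 0
∂G₁/∂y = -8*x*y - 1
Scalar curl = 8*x*y + 1
At (-1, 3): -23.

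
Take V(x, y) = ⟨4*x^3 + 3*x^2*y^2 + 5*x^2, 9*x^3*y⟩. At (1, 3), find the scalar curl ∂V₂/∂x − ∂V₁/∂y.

∂V₂/∂x = 27*x^2*y
∂V₁/∂y = 6*x^2*y
Scalar curl = 21*x^2*y
At (1, 3): 63.

63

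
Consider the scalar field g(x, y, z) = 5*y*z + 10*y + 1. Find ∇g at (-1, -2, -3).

∂g/∂x = 0
∂g/∂y = 5*z + 10
∂g/∂z = 5*y
∇g = (0, 5*z + 10, 5*y)
At (-1, -2, -3): (0, -5, -10).

(0, -5, -10)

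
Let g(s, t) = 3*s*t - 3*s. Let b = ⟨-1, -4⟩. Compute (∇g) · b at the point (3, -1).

-30

∂g/∂s = 3*t - 3
∂g/∂t = 3*s
∇g at (3, -1) = (-6, 9)
∇g · b = (-6)(-1) + (9)(-4) = -30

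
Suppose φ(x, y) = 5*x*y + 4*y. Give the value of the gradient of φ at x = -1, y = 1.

(5, -1)

∂φ/∂x = 5*y
∂φ/∂y = 5*x + 4
∇φ = (5*y, 5*x + 4)
At (-1, 1): (5, -1).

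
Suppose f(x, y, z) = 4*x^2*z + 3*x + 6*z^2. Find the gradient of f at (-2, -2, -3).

∂f/∂x = 8*x*z + 3
∂f/∂y = 0
∂f/∂z = 4*x^2 + 12*z
∇f = (8*x*z + 3, 0, 4*x^2 + 12*z)
At (-2, -2, -3): (51, 0, -20).

(51, 0, -20)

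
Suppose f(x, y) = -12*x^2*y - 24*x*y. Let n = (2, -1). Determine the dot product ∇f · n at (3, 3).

-396

∂f/∂x = -24*x*y - 24*y
∂f/∂y = -12*x^2 - 24*x
∇f at (3, 3) = (-288, -180)
∇f · n = (-288)(2) + (-180)(-1) = -396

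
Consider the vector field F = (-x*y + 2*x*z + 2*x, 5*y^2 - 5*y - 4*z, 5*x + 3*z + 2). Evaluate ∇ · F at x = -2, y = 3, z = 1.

∂F₁/∂x = -y + 2*z + 2
∂F₂/∂y = 10*y - 5
∂F₃/∂z = 3
∇·F = 9*y + 2*z
At (-2, 3, 1): 29.

29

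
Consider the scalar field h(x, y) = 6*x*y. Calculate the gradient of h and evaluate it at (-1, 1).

(6, -6)

∂h/∂x = 6*y
∂h/∂y = 6*x
∇h = (6*y, 6*x)
At (-1, 1): (6, -6).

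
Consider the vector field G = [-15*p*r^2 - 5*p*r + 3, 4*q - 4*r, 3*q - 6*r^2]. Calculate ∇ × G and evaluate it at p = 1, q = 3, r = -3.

(∇×G)₁ = ∂G₃/∂q − ∂G₂/∂r = 7
(∇×G)₂ = ∂G₁/∂r − ∂G₃/∂p = -30*p*r - 5*p
(∇×G)₃ = ∂G₂/∂p − ∂G₁/∂q = 0
∇×G = (7, -30*p*r - 5*p, 0)
At (1, 3, -3): (7, 85, 0).

(7, 85, 0)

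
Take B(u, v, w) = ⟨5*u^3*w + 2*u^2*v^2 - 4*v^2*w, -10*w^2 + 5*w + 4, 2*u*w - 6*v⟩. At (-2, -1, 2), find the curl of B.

(29, -48, 0)

(∇×B)₁ = ∂B₃/∂v − ∂B₂/∂w = 20*w - 11
(∇×B)₂ = ∂B₁/∂w − ∂B₃/∂u = 5*u^3 - 4*v^2 - 2*w
(∇×B)₃ = ∂B₂/∂u − ∂B₁/∂v = -4*u^2*v + 8*v*w
∇×B = (20*w - 11, 5*u^3 - 4*v^2 - 2*w, -4*u^2*v + 8*v*w)
At (-2, -1, 2): (29, -48, 0).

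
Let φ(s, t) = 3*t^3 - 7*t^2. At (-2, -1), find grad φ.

(0, 23)

∂φ/∂s = 0
∂φ/∂t = 9*t^2 - 14*t
∇φ = (0, 9*t^2 - 14*t)
At (-2, -1): (0, 23).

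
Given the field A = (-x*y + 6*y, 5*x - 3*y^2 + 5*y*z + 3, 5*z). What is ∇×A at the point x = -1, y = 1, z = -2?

(∇×A)₁ = ∂A₃/∂y − ∂A₂/∂z = -5*y
(∇×A)₂ = ∂A₁/∂z − ∂A₃/∂x = 0
(∇×A)₃ = ∂A₂/∂x − ∂A₁/∂y = x - 1
∇×A = (-5*y, 0, x - 1)
At (-1, 1, -2): (-5, 0, -2).

(-5, 0, -2)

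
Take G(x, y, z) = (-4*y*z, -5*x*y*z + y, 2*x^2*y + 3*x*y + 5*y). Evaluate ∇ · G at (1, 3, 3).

-14

∂G₁/∂x = 0
∂G₂/∂y = -5*x*z + 1
∂G₃/∂z = 0
∇·G = -5*x*z + 1
At (1, 3, 3): -14.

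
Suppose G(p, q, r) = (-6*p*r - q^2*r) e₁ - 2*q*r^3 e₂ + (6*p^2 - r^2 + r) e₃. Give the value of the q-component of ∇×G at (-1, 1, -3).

(∇×G)_2 = ∂G₁/∂r − ∂G₃/∂p
= -6*p - q^2 − (12*p)
= -18*p - q^2
At (-1, 1, -3): 17.

17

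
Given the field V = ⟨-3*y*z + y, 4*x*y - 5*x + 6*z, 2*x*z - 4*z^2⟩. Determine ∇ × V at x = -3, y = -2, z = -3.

(∇×V)₁ = ∂V₃/∂y − ∂V₂/∂z = -6
(∇×V)₂ = ∂V₁/∂z − ∂V₃/∂x = -3*y - 2*z
(∇×V)₃ = ∂V₂/∂x − ∂V₁/∂y = 4*y + 3*z - 6
∇×V = (-6, -3*y - 2*z, 4*y + 3*z - 6)
At (-3, -2, -3): (-6, 12, -23).

(-6, 12, -23)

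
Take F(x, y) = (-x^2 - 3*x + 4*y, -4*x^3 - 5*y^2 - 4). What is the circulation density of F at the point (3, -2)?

-112

∂F₂/∂x = -12*x^2
∂F₁/∂y = 4
Scalar curl = -12*x^2 - 4
At (3, -2): -112.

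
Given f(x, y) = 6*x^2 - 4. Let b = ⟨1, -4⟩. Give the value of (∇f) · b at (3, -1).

36

∂f/∂x = 12*x
∂f/∂y = 0
∇f at (3, -1) = (36, 0)
∇f · b = (36)(1) + (0)(-4) = 36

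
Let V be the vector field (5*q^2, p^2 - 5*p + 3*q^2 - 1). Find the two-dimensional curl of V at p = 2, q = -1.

∂V₂/∂p = 2*p - 5
∂V₁/∂q = 10*q
Scalar curl = 2*p - 10*q - 5
At (2, -1): 9.

9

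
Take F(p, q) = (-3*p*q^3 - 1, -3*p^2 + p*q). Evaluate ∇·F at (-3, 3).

-84

∂F₁/∂p = -3*q^3
∂F₂/∂q = p
∇·F = p - 3*q^3
At (-3, 3): -84.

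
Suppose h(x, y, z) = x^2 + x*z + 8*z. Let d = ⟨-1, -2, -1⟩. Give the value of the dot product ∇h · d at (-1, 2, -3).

∂h/∂x = 2*x + z
∂h/∂y = 0
∂h/∂z = x + 8
∇h at (-1, 2, -3) = (-5, 0, 7)
∇h · d = (-5)(-1) + (0)(-2) + (7)(-1) = -2

-2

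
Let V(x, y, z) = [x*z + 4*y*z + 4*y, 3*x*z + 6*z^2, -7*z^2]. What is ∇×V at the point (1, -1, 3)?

(-39, -3, -7)

(∇×V)₁ = ∂V₃/∂y − ∂V₂/∂z = -3*x - 12*z
(∇×V)₂ = ∂V₁/∂z − ∂V₃/∂x = x + 4*y
(∇×V)₃ = ∂V₂/∂x − ∂V₁/∂y = -z - 4
∇×V = (-3*x - 12*z, x + 4*y, -z - 4)
At (1, -1, 3): (-39, -3, -7).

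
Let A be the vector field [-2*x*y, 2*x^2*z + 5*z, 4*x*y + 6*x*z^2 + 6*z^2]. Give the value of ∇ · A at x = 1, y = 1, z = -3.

-74

∂A₁/∂x = -2*y
∂A₂/∂y = 0
∂A₃/∂z = 12*x*z + 12*z
∇·A = 12*x*z - 2*y + 12*z
At (1, 1, -3): -74.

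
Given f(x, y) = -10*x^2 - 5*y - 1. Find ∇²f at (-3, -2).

∂²f/∂x² = -20
∂²f/∂y² = 0
∇²f = -20
At (-3, -2): -20.

-20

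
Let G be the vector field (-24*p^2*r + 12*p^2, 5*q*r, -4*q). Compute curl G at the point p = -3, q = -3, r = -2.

(11, -216, 0)

(∇×G)₁ = ∂G₃/∂q − ∂G₂/∂r = -5*q - 4
(∇×G)₂ = ∂G₁/∂r − ∂G₃/∂p = -24*p^2
(∇×G)₃ = ∂G₂/∂p − ∂G₁/∂q = 0
∇×G = (-5*q - 4, -24*p^2, 0)
At (-3, -3, -2): (11, -216, 0).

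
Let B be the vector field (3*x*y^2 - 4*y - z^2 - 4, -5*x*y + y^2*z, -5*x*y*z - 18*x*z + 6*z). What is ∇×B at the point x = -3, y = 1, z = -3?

(-46, -63, 17)

(∇×B)₁ = ∂B₃/∂y − ∂B₂/∂z = -5*x*z - y^2
(∇×B)₂ = ∂B₁/∂z − ∂B₃/∂x = 5*y*z + 16*z
(∇×B)₃ = ∂B₂/∂x − ∂B₁/∂y = -6*x*y - 5*y + 4
∇×B = (-5*x*z - y^2, 5*y*z + 16*z, -6*x*y - 5*y + 4)
At (-3, 1, -3): (-46, -63, 17).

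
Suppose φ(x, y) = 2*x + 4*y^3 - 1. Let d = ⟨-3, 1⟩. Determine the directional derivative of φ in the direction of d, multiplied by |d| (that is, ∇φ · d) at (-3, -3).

∂φ/∂x = 2
∂φ/∂y = 12*y^2
∇φ at (-3, -3) = (2, 108)
∇φ · d = (2)(-3) + (108)(1) = 102

102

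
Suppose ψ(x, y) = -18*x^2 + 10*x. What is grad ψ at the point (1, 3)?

∂ψ/∂x = -36*x + 10
∂ψ/∂y = 0
∇ψ = (-36*x + 10, 0)
At (1, 3): (-26, 0).

(-26, 0)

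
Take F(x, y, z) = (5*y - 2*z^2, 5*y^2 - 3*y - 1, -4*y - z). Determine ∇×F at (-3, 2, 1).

(-4, -4, -5)

(∇×F)₁ = ∂F₃/∂y − ∂F₂/∂z = -4
(∇×F)₂ = ∂F₁/∂z − ∂F₃/∂x = -4*z
(∇×F)₃ = ∂F₂/∂x − ∂F₁/∂y = -5
∇×F = (-4, -4*z, -5)
At (-3, 2, 1): (-4, -4, -5).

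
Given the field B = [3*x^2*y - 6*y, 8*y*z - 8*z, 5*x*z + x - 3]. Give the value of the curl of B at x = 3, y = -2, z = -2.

(∇×B)₁ = ∂B₃/∂y − ∂B₂/∂z = -8*y + 8
(∇×B)₂ = ∂B₁/∂z − ∂B₃/∂x = -5*z - 1
(∇×B)₃ = ∂B₂/∂x − ∂B₁/∂y = -3*x^2 + 6
∇×B = (-8*y + 8, -5*z - 1, -3*x^2 + 6)
At (3, -2, -2): (24, 9, -21).

(24, 9, -21)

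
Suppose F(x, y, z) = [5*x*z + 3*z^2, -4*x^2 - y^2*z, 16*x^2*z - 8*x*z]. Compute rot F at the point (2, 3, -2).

(∇×F)₁ = ∂F₃/∂y − ∂F₂/∂z = y^2
(∇×F)₂ = ∂F₁/∂z − ∂F₃/∂x = -32*x*z + 5*x + 14*z
(∇×F)₃ = ∂F₂/∂x − ∂F₁/∂y = -8*x
∇×F = (y^2, -32*x*z + 5*x + 14*z, -8*x)
At (2, 3, -2): (9, 110, -16).

(9, 110, -16)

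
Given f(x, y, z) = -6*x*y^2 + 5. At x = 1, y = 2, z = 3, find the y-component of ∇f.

-24

(∇f)_2 = ∂f/∂y = -12*x*y
At (1, 2, 3): -24.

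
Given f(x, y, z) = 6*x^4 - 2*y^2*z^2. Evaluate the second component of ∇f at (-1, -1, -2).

16

(∇f)_2 = ∂f/∂y = -4*y*z^2
At (-1, -1, -2): 16.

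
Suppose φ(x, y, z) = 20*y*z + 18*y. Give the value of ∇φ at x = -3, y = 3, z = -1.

∂φ/∂x = 0
∂φ/∂y = 20*z + 18
∂φ/∂z = 20*y
∇φ = (0, 20*z + 18, 20*y)
At (-3, 3, -1): (0, -2, 60).

(0, -2, 60)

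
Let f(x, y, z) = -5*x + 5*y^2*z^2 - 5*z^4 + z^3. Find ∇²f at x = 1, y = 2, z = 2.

∂²f/∂x² = 0
∂²f/∂y² = 10*z^2
∂²f/∂z² = 2*(5*y^2 - 30*z^2 + 3*z)
∇²f = 10*y^2 - 50*z^2 + 6*z
At (1, 2, 2): -148.

-148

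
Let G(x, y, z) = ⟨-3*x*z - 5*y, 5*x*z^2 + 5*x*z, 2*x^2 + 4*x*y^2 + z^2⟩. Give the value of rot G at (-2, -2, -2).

(∇×G)₁ = ∂G₃/∂y − ∂G₂/∂z = 8*x*y - 10*x*z - 5*x
(∇×G)₂ = ∂G₁/∂z − ∂G₃/∂x = -7*x - 4*y^2
(∇×G)₃ = ∂G₂/∂x − ∂G₁/∂y = 5*z^2 + 5*z + 5
∇×G = (8*x*y - 10*x*z - 5*x, -7*x - 4*y^2, 5*z^2 + 5*z + 5)
At (-2, -2, -2): (2, -2, 15).

(2, -2, 15)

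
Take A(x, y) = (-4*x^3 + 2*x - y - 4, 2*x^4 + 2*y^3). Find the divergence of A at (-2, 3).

8

∂A₁/∂x = -12*x^2 + 2
∂A₂/∂y = 6*y^2
∇·A = -12*x^2 + 6*y^2 + 2
At (-2, 3): 8.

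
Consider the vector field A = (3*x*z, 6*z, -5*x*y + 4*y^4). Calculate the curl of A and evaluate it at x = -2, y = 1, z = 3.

(∇×A)₁ = ∂A₃/∂y − ∂A₂/∂z = -5*x + 16*y^3 - 6
(∇×A)₂ = ∂A₁/∂z − ∂A₃/∂x = 3*x + 5*y
(∇×A)₃ = ∂A₂/∂x − ∂A₁/∂y = 0
∇×A = (-5*x + 16*y^3 - 6, 3*x + 5*y, 0)
At (-2, 1, 3): (20, -1, 0).

(20, -1, 0)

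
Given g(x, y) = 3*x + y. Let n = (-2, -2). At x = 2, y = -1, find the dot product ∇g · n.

∂g/∂x = 3
∂g/∂y = 1
∇g at (2, -1) = (3, 1)
∇g · n = (3)(-2) + (1)(-2) = -8

-8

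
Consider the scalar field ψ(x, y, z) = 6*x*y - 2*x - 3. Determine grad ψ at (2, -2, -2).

∂ψ/∂x = 6*y - 2
∂ψ/∂y = 6*x
∂ψ/∂z = 0
∇ψ = (6*y - 2, 6*x, 0)
At (2, -2, -2): (-14, 12, 0).

(-14, 12, 0)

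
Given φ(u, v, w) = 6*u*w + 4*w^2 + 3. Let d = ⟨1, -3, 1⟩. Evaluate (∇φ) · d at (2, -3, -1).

∂φ/∂u = 6*w
∂φ/∂v = 0
∂φ/∂w = 6*u + 8*w
∇φ at (2, -3, -1) = (-6, 0, 4)
∇φ · d = (-6)(1) + (0)(-3) + (4)(1) = -2

-2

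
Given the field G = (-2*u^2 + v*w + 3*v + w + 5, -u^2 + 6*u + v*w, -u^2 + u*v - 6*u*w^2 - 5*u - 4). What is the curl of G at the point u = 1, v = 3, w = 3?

(∇×G)₁ = ∂G₃/∂v − ∂G₂/∂w = u - v
(∇×G)₂ = ∂G₁/∂w − ∂G₃/∂u = 2*u + 6*w^2 + 6
(∇×G)₃ = ∂G₂/∂u − ∂G₁/∂v = -2*u - w + 3
∇×G = (u - v, 2*u + 6*w^2 + 6, -2*u - w + 3)
At (1, 3, 3): (-2, 62, -2).

(-2, 62, -2)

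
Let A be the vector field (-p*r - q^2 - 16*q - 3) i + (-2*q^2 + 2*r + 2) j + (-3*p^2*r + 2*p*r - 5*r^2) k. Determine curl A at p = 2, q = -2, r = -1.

(-2, -12, 12)

(∇×A)₁ = ∂A₃/∂q − ∂A₂/∂r = -2
(∇×A)₂ = ∂A₁/∂r − ∂A₃/∂p = 6*p*r - p - 2*r
(∇×A)₃ = ∂A₂/∂p − ∂A₁/∂q = 2*q + 16
∇×A = (-2, 6*p*r - p - 2*r, 2*q + 16)
At (2, -2, -1): (-2, -12, 12).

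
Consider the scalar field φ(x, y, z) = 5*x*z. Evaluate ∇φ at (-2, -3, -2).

∂φ/∂x = 5*z
∂φ/∂y = 0
∂φ/∂z = 5*x
∇φ = (5*z, 0, 5*x)
At (-2, -3, -2): (-10, 0, -10).

(-10, 0, -10)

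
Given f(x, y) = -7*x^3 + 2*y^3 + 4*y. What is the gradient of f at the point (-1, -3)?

∂f/∂x = -21*x^2
∂f/∂y = 6*y^2 + 4
∇f = (-21*x^2, 6*y^2 + 4)
At (-1, -3): (-21, 58).

(-21, 58)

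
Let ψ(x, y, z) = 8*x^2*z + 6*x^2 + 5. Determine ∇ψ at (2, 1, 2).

∂ψ/∂x = 16*x*z + 12*x
∂ψ/∂y = 0
∂ψ/∂z = 8*x^2
∇ψ = (16*x*z + 12*x, 0, 8*x^2)
At (2, 1, 2): (88, 0, 32).

(88, 0, 32)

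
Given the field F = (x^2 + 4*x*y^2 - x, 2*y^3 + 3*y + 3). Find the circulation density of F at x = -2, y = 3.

48

∂F₂/∂x = 0
∂F₁/∂y = 8*x*y
Scalar curl = -8*x*y
At (-2, 3): 48.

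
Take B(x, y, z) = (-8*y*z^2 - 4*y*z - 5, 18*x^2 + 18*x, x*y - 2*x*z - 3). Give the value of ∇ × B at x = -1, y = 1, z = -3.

(∇×B)₁ = ∂B₃/∂y − ∂B₂/∂z = x
(∇×B)₂ = ∂B₁/∂z − ∂B₃/∂x = -16*y*z - 5*y + 2*z
(∇×B)₃ = ∂B₂/∂x − ∂B₁/∂y = 36*x + 8*z^2 + 4*z + 18
∇×B = (x, -16*y*z - 5*y + 2*z, 36*x + 8*z^2 + 4*z + 18)
At (-1, 1, -3): (-1, 37, 42).

(-1, 37, 42)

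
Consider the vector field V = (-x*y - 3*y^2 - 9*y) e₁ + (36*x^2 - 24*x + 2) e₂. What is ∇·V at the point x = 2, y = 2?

∂V₁/∂x = -y
∂V₂/∂y = 0
∇·V = -y
At (2, 2): -2.

-2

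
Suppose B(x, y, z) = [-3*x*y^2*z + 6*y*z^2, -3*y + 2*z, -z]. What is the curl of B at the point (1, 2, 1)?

(-2, 12, 6)

(∇×B)₁ = ∂B₃/∂y − ∂B₂/∂z = -2
(∇×B)₂ = ∂B₁/∂z − ∂B₃/∂x = -3*x*y^2 + 12*y*z
(∇×B)₃ = ∂B₂/∂x − ∂B₁/∂y = 6*x*y*z - 6*z^2
∇×B = (-2, -3*x*y^2 + 12*y*z, 6*x*y*z - 6*z^2)
At (1, 2, 1): (-2, 12, 6).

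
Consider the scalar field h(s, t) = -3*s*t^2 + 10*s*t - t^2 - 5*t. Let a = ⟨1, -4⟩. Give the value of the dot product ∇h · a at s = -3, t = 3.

∂h/∂s = -3*t^2 + 10*t
∂h/∂t = -6*s*t + 10*s - 2*t - 5
∇h at (-3, 3) = (3, 13)
∇h · a = (3)(1) + (13)(-4) = -49

-49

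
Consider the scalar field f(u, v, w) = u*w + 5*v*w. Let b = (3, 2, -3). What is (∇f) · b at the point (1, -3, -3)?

3

∂f/∂u = w
∂f/∂v = 5*w
∂f/∂w = u + 5*v
∇f at (1, -3, -3) = (-3, -15, -14)
∇f · b = (-3)(3) + (-15)(2) + (-14)(-3) = 3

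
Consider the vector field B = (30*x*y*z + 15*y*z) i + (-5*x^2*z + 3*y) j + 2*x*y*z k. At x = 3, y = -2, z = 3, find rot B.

(∇×B)₁ = ∂B₃/∂y − ∂B₂/∂z = 5*x^2 + 2*x*z
(∇×B)₂ = ∂B₁/∂z − ∂B₃/∂x = 30*x*y - 2*y*z + 15*y
(∇×B)₃ = ∂B₂/∂x − ∂B₁/∂y = -40*x*z - 15*z
∇×B = (5*x^2 + 2*x*z, 30*x*y - 2*y*z + 15*y, -40*x*z - 15*z)
At (3, -2, 3): (63, -198, -405).

(63, -198, -405)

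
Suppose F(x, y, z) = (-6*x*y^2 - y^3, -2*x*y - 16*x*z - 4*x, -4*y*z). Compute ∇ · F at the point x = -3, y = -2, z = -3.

∂F₁/∂x = -6*y^2
∂F₂/∂y = -2*x
∂F₃/∂z = -4*y
∇·F = -2*x - 6*y^2 - 4*y
At (-3, -2, -3): -10.

-10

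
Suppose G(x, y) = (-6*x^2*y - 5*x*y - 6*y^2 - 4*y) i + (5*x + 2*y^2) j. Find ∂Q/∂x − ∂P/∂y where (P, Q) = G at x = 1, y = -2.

-4

∂G₂/∂x = 5
∂G₁/∂y = -6*x^2 - 5*x - 12*y - 4
Scalar curl = 6*x^2 + 5*x + 12*y + 9
At (1, -2): -4.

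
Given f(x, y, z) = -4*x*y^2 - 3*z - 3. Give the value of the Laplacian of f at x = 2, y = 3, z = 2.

-16

∂²f/∂x² = 0
∂²f/∂y² = -8*x
∂²f/∂z² = 0
∇²f = -8*x
At (2, 3, 2): -16.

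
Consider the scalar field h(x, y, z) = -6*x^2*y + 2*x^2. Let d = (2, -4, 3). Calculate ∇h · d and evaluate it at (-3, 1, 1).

264

∂h/∂x = -12*x*y + 4*x
∂h/∂y = -6*x^2
∂h/∂z = 0
∇h at (-3, 1, 1) = (24, -54, 0)
∇h · d = (24)(2) + (-54)(-4) + (0)(3) = 264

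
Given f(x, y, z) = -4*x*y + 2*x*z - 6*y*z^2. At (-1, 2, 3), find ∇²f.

∂²f/∂x² = 0
∂²f/∂y² = 0
∂²f/∂z² = -12*y
∇²f = -12*y
At (-1, 2, 3): -24.

-24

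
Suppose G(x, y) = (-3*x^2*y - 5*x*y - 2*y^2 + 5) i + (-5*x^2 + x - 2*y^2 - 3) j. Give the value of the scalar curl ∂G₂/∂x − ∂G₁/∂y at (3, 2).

21

∂G₂/∂x = -10*x + 1
∂G₁/∂y = -3*x^2 - 5*x - 4*y
Scalar curl = 3*x^2 - 5*x + 4*y + 1
At (3, 2): 21.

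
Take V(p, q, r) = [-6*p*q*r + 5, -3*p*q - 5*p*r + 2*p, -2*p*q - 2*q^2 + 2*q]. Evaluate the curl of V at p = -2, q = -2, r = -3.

(4, -28, 59)

(∇×V)₁ = ∂V₃/∂q − ∂V₂/∂r = 3*p - 4*q + 2
(∇×V)₂ = ∂V₁/∂r − ∂V₃/∂p = -6*p*q + 2*q
(∇×V)₃ = ∂V₂/∂p − ∂V₁/∂q = 6*p*r - 3*q - 5*r + 2
∇×V = (3*p - 4*q + 2, -6*p*q + 2*q, 6*p*r - 3*q - 5*r + 2)
At (-2, -2, -3): (4, -28, 59).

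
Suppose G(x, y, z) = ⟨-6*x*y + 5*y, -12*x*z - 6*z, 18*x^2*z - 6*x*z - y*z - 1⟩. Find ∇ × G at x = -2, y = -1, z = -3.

(∇×G)₁ = ∂G₃/∂y − ∂G₂/∂z = 12*x - z + 6
(∇×G)₂ = ∂G₁/∂z − ∂G₃/∂x = -36*x*z + 6*z
(∇×G)₃ = ∂G₂/∂x − ∂G₁/∂y = 6*x - 12*z - 5
∇×G = (12*x - z + 6, -36*x*z + 6*z, 6*x - 12*z - 5)
At (-2, -1, -3): (-15, -234, 19).

(-15, -234, 19)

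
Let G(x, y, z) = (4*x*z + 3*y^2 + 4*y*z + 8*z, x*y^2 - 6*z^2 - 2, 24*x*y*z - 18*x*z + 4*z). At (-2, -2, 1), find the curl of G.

(-36, 58, 12)

(∇×G)₁ = ∂G₃/∂y − ∂G₂/∂z = 24*x*z + 12*z
(∇×G)₂ = ∂G₁/∂z − ∂G₃/∂x = 4*x - 24*y*z + 4*y + 18*z + 8
(∇×G)₃ = ∂G₂/∂x − ∂G₁/∂y = y^2 - 6*y - 4*z
∇×G = (24*x*z + 12*z, 4*x - 24*y*z + 4*y + 18*z + 8, y^2 - 6*y - 4*z)
At (-2, -2, 1): (-36, 58, 12).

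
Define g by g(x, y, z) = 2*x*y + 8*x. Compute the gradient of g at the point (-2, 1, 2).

∂g/∂x = 2*y + 8
∂g/∂y = 2*x
∂g/∂z = 0
∇g = (2*y + 8, 2*x, 0)
At (-2, 1, 2): (10, -4, 0).

(10, -4, 0)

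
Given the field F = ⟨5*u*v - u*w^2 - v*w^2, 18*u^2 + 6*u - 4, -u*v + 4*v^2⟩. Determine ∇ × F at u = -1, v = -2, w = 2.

(∇×F)₁ = ∂F₃/∂v − ∂F₂/∂w = -u + 8*v
(∇×F)₂ = ∂F₁/∂w − ∂F₃/∂u = -2*u*w - 2*v*w + v
(∇×F)₃ = ∂F₂/∂u − ∂F₁/∂v = 31*u + w^2 + 6
∇×F = (-u + 8*v, -2*u*w - 2*v*w + v, 31*u + w^2 + 6)
At (-1, -2, 2): (-15, 10, -21).

(-15, 10, -21)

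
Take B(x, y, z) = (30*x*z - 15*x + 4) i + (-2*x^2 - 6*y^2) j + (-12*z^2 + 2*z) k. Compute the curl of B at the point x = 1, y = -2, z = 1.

(∇×B)₁ = ∂B₃/∂y − ∂B₂/∂z = 0
(∇×B)₂ = ∂B₁/∂z − ∂B₃/∂x = 30*x
(∇×B)₃ = ∂B₂/∂x − ∂B₁/∂y = -4*x
∇×B = (0, 30*x, -4*x)
At (1, -2, 1): (0, 30, -4).

(0, 30, -4)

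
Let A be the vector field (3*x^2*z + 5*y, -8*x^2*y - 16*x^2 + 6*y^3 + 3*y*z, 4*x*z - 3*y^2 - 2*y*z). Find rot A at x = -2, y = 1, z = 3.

(-15, 0, 91)

(∇×A)₁ = ∂A₃/∂y − ∂A₂/∂z = -9*y - 2*z
(∇×A)₂ = ∂A₁/∂z − ∂A₃/∂x = 3*x^2 - 4*z
(∇×A)₃ = ∂A₂/∂x − ∂A₁/∂y = -16*x*y - 32*x - 5
∇×A = (-9*y - 2*z, 3*x^2 - 4*z, -16*x*y - 32*x - 5)
At (-2, 1, 3): (-15, 0, 91).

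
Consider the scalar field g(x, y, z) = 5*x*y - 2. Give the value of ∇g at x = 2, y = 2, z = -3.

(10, 10, 0)

∂g/∂x = 5*y
∂g/∂y = 5*x
∂g/∂z = 0
∇g = (5*y, 5*x, 0)
At (2, 2, -3): (10, 10, 0).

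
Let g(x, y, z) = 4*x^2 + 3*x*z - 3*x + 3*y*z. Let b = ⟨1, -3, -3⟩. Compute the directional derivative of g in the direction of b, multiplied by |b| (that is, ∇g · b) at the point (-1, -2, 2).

∂g/∂x = 8*x + 3*z - 3
∂g/∂y = 3*z
∂g/∂z = 3*x + 3*y
∇g at (-1, -2, 2) = (-5, 6, -9)
∇g · b = (-5)(1) + (6)(-3) + (-9)(-3) = 4

4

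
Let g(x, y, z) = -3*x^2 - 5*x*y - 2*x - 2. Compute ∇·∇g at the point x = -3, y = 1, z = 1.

-6

∂²g/∂x² = -6
∂²g/∂y² = 0
∂²g/∂z² = 0
∇²g = -6
At (-3, 1, 1): -6.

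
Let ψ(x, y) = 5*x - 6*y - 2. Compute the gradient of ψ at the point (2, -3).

∂ψ/∂x = 5
∂ψ/∂y = -6
∇ψ = (5, -6)
At (2, -3): (5, -6).

(5, -6)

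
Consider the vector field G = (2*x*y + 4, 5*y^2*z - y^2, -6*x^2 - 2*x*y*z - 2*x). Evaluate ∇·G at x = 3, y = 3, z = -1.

-48

∂G₁/∂x = 2*y
∂G₂/∂y = 10*y*z - 2*y
∂G₃/∂z = -2*x*y
∇·G = -2*x*y + 10*y*z
At (3, 3, -1): -48.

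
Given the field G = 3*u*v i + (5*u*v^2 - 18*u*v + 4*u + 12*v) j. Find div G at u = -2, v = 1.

31

∂G₁/∂u = 3*v
∂G₂/∂v = 10*u*v - 18*u + 12
∇·G = 10*u*v - 18*u + 3*v + 12
At (-2, 1): 31.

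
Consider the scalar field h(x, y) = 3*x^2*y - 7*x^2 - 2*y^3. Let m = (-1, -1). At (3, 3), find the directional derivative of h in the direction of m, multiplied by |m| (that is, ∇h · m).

15

∂h/∂x = 6*x*y - 14*x
∂h/∂y = 3*x^2 - 6*y^2
∇h at (3, 3) = (12, -27)
∇h · m = (12)(-1) + (-27)(-1) = 15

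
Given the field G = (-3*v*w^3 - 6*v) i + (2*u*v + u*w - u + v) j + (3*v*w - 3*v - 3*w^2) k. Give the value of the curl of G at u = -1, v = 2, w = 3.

(∇×G)₁ = ∂G₃/∂v − ∂G₂/∂w = -u + 3*w - 3
(∇×G)₂ = ∂G₁/∂w − ∂G₃/∂u = -9*v*w^2
(∇×G)₃ = ∂G₂/∂u − ∂G₁/∂v = 2*v + 3*w^3 + w + 5
∇×G = (-u + 3*w - 3, -9*v*w^2, 2*v + 3*w^3 + w + 5)
At (-1, 2, 3): (7, -162, 93).

(7, -162, 93)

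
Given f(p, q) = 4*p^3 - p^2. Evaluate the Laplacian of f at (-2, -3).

∂²f/∂p² = 2*(12*p - 1)
∂²f/∂q² = 0
∇²f = 24*p - 2
At (-2, -3): -50.

-50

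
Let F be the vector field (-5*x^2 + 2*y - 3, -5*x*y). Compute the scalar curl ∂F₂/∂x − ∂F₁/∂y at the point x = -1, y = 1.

∂F₂/∂x = -5*y
∂F₁/∂y = 2
Scalar curl = -5*y - 2
At (-1, 1): -7.

-7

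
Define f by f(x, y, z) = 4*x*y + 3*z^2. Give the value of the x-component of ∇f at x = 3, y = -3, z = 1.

-12

(∇f)_1 = ∂f/∂x = 4*y
At (3, -3, 1): -12.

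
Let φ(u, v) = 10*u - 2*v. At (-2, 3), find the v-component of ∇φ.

(∇φ)_2 = ∂φ/∂v = -2
At (-2, 3): -2.

-2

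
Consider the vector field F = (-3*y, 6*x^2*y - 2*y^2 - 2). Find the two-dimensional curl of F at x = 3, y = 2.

∂F₂/∂x = 12*x*y
∂F₁/∂y = -3
Scalar curl = 12*x*y + 3
At (3, 2): 75.

75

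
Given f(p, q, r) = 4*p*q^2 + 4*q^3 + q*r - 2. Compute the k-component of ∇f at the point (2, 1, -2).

1

(∇f)_3 = ∂f/∂r = q
At (2, 1, -2): 1.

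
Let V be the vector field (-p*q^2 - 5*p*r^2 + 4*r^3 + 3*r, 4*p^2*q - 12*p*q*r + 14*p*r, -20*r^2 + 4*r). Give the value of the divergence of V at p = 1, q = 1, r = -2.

91

∂V₁/∂p = -q^2 - 5*r^2
∂V₂/∂q = 4*p^2 - 12*p*r
∂V₃/∂r = -40*r + 4
∇·V = 4*p^2 - 12*p*r - q^2 - 5*r^2 - 40*r + 4
At (1, 1, -2): 91.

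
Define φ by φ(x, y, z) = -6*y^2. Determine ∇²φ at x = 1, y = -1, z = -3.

∂²φ/∂x² = 0
∂²φ/∂y² = -12
∂²φ/∂z² = 0
∇²φ = -12
At (1, -1, -3): -12.

-12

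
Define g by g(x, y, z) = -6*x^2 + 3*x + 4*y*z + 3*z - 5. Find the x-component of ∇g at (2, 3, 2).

-21

(∇g)_1 = ∂g/∂x = -12*x + 3
At (2, 3, 2): -21.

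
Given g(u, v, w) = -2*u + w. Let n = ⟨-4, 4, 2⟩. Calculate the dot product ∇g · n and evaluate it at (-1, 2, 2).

10

∂g/∂u = -2
∂g/∂v = 0
∂g/∂w = 1
∇g at (-1, 2, 2) = (-2, 0, 1)
∇g · n = (-2)(-4) + (0)(4) + (1)(2) = 10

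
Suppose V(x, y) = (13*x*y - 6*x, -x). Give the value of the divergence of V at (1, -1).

∂V₁/∂x = 13*y - 6
∂V₂/∂y = 0
∇·V = 13*y - 6
At (1, -1): -19.

-19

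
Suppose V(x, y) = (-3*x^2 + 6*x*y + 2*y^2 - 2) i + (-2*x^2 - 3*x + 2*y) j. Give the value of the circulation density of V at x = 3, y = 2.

-41

∂V₂/∂x = -4*x - 3
∂V₁/∂y = 6*x + 4*y
Scalar curl = -10*x - 4*y - 3
At (3, 2): -41.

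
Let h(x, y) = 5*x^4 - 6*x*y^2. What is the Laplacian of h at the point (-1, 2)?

∂²h/∂x² = 60*x^2
∂²h/∂y² = -12*x
∇²h = 60*x^2 - 12*x
At (-1, 2): 72.

72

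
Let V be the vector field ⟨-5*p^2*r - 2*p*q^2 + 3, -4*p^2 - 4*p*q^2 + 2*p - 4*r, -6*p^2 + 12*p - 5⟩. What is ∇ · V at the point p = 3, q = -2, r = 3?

∂V₁/∂p = -10*p*r - 2*q^2
∂V₂/∂q = -8*p*q
∂V₃/∂r = 0
∇·V = -8*p*q - 10*p*r - 2*q^2
At (3, -2, 3): -50.

-50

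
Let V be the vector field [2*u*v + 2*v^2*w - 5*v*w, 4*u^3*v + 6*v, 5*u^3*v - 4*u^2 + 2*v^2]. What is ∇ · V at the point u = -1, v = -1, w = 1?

0

∂V₁/∂u = 2*v
∂V₂/∂v = 4*u^3 + 6
∂V₃/∂w = 0
∇·V = 4*u^3 + 2*v + 6
At (-1, -1, 1): 0.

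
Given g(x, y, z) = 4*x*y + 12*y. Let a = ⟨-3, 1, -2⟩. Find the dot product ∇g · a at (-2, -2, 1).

∂g/∂x = 4*y
∂g/∂y = 4*x + 12
∂g/∂z = 0
∇g at (-2, -2, 1) = (-8, 4, 0)
∇g · a = (-8)(-3) + (4)(1) + (0)(-2) = 28

28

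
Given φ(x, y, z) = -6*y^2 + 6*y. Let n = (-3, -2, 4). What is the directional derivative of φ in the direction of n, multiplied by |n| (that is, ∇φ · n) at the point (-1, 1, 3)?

∂φ/∂x = 0
∂φ/∂y = -12*y + 6
∂φ/∂z = 0
∇φ at (-1, 1, 3) = (0, -6, 0)
∇φ · n = (0)(-3) + (-6)(-2) + (0)(4) = 12

12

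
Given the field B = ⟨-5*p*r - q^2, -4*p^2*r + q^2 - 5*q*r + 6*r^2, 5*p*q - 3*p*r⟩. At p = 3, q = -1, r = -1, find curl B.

(∇×B)₁ = ∂B₃/∂q − ∂B₂/∂r = 4*p^2 + 5*p + 5*q - 12*r
(∇×B)₂ = ∂B₁/∂r − ∂B₃/∂p = -5*p - 5*q + 3*r
(∇×B)₃ = ∂B₂/∂p − ∂B₁/∂q = -8*p*r + 2*q
∇×B = (4*p^2 + 5*p + 5*q - 12*r, -5*p - 5*q + 3*r, -8*p*r + 2*q)
At (3, -1, -1): (58, -13, 22).

(58, -13, 22)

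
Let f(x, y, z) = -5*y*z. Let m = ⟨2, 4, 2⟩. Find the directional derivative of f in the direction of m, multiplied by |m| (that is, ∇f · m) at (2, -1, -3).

∂f/∂x = 0
∂f/∂y = -5*z
∂f/∂z = -5*y
∇f at (2, -1, -3) = (0, 15, 5)
∇f · m = (0)(2) + (15)(4) + (5)(2) = 70

70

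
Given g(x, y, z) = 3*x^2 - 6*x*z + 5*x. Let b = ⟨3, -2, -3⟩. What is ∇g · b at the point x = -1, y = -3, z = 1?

-39

∂g/∂x = 6*x - 6*z + 5
∂g/∂y = 0
∂g/∂z = -6*x
∇g at (-1, -3, 1) = (-7, 0, 6)
∇g · b = (-7)(3) + (0)(-2) + (6)(-3) = -39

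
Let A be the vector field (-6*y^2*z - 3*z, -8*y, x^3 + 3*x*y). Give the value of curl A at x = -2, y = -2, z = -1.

(∇×A)₁ = ∂A₃/∂y − ∂A₂/∂z = 3*x
(∇×A)₂ = ∂A₁/∂z − ∂A₃/∂x = -3*x^2 - 6*y^2 - 3*y - 3
(∇×A)₃ = ∂A₂/∂x − ∂A₁/∂y = 12*y*z
∇×A = (3*x, -3*x^2 - 6*y^2 - 3*y - 3, 12*y*z)
At (-2, -2, -1): (-6, -33, 24).

(-6, -33, 24)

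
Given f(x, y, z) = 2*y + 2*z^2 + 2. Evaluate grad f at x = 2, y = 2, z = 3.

∂f/∂x = 0
∂f/∂y = 2
∂f/∂z = 4*z
∇f = (0, 2, 4*z)
At (2, 2, 3): (0, 2, 12).

(0, 2, 12)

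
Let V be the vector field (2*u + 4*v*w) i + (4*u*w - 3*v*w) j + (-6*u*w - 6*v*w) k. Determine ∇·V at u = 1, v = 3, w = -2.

-16

∂V₁/∂u = 2
∂V₂/∂v = -3*w
∂V₃/∂w = -6*u - 6*v
∇·V = -6*u - 6*v - 3*w + 2
At (1, 3, -2): -16.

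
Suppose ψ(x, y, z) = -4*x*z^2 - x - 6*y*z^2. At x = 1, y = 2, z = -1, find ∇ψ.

(-5, -6, 32)

∂ψ/∂x = -4*z^2 - 1
∂ψ/∂y = -6*z^2
∂ψ/∂z = -8*x*z - 12*y*z
∇ψ = (-4*z^2 - 1, -6*z^2, -8*x*z - 12*y*z)
At (1, 2, -1): (-5, -6, 32).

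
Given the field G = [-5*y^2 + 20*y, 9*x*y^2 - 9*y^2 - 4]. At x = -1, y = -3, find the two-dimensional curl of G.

∂G₂/∂x = 9*y^2
∂G₁/∂y = -10*y + 20
Scalar curl = 9*y^2 + 10*y - 20
At (-1, -3): 31.

31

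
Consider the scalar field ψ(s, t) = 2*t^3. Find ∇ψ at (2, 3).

∂ψ/∂s = 0
∂ψ/∂t = 6*t^2
∇ψ = (0, 6*t^2)
At (2, 3): (0, 54).

(0, 54)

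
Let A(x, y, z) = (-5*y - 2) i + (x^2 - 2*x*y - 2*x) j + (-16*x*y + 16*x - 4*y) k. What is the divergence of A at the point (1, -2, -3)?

-2

∂A₁/∂x = 0
∂A₂/∂y = -2*x
∂A₃/∂z = 0
∇·A = -2*x
At (1, -2, -3): -2.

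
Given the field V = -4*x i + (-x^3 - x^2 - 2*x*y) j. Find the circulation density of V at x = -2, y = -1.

-6

∂V₂/∂x = -3*x^2 - 2*x - 2*y
∂V₁/∂y = 0
Scalar curl = -3*x^2 - 2*x - 2*y
At (-2, -1): -6.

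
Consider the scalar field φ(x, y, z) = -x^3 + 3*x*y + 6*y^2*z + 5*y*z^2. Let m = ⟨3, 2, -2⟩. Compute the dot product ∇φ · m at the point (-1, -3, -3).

-24

∂φ/∂x = -3*x^2 + 3*y
∂φ/∂y = 3*x + 12*y*z + 5*z^2
∂φ/∂z = 6*y^2 + 10*y*z
∇φ at (-1, -3, -3) = (-12, 150, 144)
∇φ · m = (-12)(3) + (150)(2) + (144)(-2) = -24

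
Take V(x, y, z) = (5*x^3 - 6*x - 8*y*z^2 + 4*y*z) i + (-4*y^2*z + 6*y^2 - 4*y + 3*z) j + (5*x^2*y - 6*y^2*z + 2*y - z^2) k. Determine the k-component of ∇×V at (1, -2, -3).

84

(∇×V)_3 = ∂V₂/∂x − ∂V₁/∂y
= 0 − (-8*z^2 + 4*z)
= 8*z^2 - 4*z
At (1, -2, -3): 84.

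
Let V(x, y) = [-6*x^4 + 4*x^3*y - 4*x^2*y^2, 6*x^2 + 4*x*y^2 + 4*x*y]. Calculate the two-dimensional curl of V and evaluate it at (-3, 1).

∂V₂/∂x = 12*x + 4*y^2 + 4*y
∂V₁/∂y = 4*x^3 - 8*x^2*y
Scalar curl = -4*x^3 + 8*x^2*y + 12*x + 4*y^2 + 4*y
At (-3, 1): 152.

152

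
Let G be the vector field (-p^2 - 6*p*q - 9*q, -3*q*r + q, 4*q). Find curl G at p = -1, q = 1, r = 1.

(∇×G)₁ = ∂G₃/∂q − ∂G₂/∂r = 3*q + 4
(∇×G)₂ = ∂G₁/∂r − ∂G₃/∂p = 0
(∇×G)₃ = ∂G₂/∂p − ∂G₁/∂q = 6*p + 9
∇×G = (3*q + 4, 0, 6*p + 9)
At (-1, 1, 1): (7, 0, 3).

(7, 0, 3)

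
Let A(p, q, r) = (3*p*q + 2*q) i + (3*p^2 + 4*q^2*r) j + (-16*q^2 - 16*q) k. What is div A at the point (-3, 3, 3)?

81

∂A₁/∂p = 3*q
∂A₂/∂q = 8*q*r
∂A₃/∂r = 0
∇·A = 8*q*r + 3*q
At (-3, 3, 3): 81.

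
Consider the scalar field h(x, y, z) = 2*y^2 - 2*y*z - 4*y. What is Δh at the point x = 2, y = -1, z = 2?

∂²h/∂x² = 0
∂²h/∂y² = 4
∂²h/∂z² = 0
∇²h = 4
At (2, -1, 2): 4.

4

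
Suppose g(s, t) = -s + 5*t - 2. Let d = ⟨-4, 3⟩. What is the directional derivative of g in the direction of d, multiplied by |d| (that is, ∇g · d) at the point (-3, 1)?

∂g/∂s = -1
∂g/∂t = 5
∇g at (-3, 1) = (-1, 5)
∇g · d = (-1)(-4) + (5)(3) = 19

19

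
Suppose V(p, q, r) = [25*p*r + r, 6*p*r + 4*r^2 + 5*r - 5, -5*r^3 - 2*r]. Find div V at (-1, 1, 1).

∂V₁/∂p = 25*r
∂V₂/∂q = 0
∂V₃/∂r = -15*r^2 - 2
∇·V = -15*r^2 + 25*r - 2
At (-1, 1, 1): 8.

8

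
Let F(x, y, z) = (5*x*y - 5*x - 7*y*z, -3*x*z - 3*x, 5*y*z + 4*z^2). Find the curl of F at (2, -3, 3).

(∇×F)₁ = ∂F₃/∂y − ∂F₂/∂z = 3*x + 5*z
(∇×F)₂ = ∂F₁/∂z − ∂F₃/∂x = -7*y
(∇×F)₃ = ∂F₂/∂x − ∂F₁/∂y = -5*x + 4*z - 3
∇×F = (3*x + 5*z, -7*y, -5*x + 4*z - 3)
At (2, -3, 3): (21, 21, -1).

(21, 21, -1)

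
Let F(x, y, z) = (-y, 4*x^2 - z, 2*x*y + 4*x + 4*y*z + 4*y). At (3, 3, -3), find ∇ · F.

12

∂F₁/∂x = 0
∂F₂/∂y = 0
∂F₃/∂z = 4*y
∇·F = 4*y
At (3, 3, -3): 12.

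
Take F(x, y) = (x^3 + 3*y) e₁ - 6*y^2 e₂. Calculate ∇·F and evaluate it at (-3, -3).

∂F₁/∂x = 3*x^2
∂F₂/∂y = -12*y
∇·F = 3*x^2 - 12*y
At (-3, -3): 63.

63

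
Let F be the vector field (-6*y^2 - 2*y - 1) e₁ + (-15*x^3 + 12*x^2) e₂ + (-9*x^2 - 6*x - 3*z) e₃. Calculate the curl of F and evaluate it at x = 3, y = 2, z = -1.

(∇×F)₁ = ∂F₃/∂y − ∂F₂/∂z = 0
(∇×F)₂ = ∂F₁/∂z − ∂F₃/∂x = 18*x + 6
(∇×F)₃ = ∂F₂/∂x − ∂F₁/∂y = -45*x^2 + 24*x + 12*y + 2
∇×F = (0, 18*x + 6, -45*x^2 + 24*x + 12*y + 2)
At (3, 2, -1): (0, 60, -307).

(0, 60, -307)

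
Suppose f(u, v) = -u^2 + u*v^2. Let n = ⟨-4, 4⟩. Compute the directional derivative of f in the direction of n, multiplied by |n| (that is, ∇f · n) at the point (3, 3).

∂f/∂u = -2*u + v^2
∂f/∂v = 2*u*v
∇f at (3, 3) = (3, 18)
∇f · n = (3)(-4) + (18)(4) = 60

60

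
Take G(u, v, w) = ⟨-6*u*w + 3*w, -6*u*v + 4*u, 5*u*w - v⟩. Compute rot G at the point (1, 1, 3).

(-1, -18, -2)

(∇×G)₁ = ∂G₃/∂v − ∂G₂/∂w = -1
(∇×G)₂ = ∂G₁/∂w − ∂G₃/∂u = -6*u - 5*w + 3
(∇×G)₃ = ∂G₂/∂u − ∂G₁/∂v = -6*v + 4
∇×G = (-1, -6*u - 5*w + 3, -6*v + 4)
At (1, 1, 3): (-1, -18, -2).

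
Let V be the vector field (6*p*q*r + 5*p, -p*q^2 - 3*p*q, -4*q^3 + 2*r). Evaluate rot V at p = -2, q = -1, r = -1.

(∇×V)₁ = ∂V₃/∂q − ∂V₂/∂r = -12*q^2
(∇×V)₂ = ∂V₁/∂r − ∂V₃/∂p = 6*p*q
(∇×V)₃ = ∂V₂/∂p − ∂V₁/∂q = -6*p*r - q^2 - 3*q
∇×V = (-12*q^2, 6*p*q, -6*p*r - q^2 - 3*q)
At (-2, -1, -1): (-12, 12, -10).

(-12, 12, -10)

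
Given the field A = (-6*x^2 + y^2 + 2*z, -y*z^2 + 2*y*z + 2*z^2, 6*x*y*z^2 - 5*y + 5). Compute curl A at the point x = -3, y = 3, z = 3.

(∇×A)₁ = ∂A₃/∂y − ∂A₂/∂z = 6*x*z^2 + 2*y*z - 2*y - 4*z - 5
(∇×A)₂ = ∂A₁/∂z − ∂A₃/∂x = -6*y*z^2 + 2
(∇×A)₃ = ∂A₂/∂x − ∂A₁/∂y = -2*y
∇×A = (6*x*z^2 + 2*y*z - 2*y - 4*z - 5, -6*y*z^2 + 2, -2*y)
At (-3, 3, 3): (-167, -160, -6).

(-167, -160, -6)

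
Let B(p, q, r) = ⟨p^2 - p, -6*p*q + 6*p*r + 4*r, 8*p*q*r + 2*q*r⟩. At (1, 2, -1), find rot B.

(-20, 16, -18)

(∇×B)₁ = ∂B₃/∂q − ∂B₂/∂r = 8*p*r - 6*p + 2*r - 4
(∇×B)₂ = ∂B₁/∂r − ∂B₃/∂p = -8*q*r
(∇×B)₃ = ∂B₂/∂p − ∂B₁/∂q = -6*q + 6*r
∇×B = (8*p*r - 6*p + 2*r - 4, -8*q*r, -6*q + 6*r)
At (1, 2, -1): (-20, 16, -18).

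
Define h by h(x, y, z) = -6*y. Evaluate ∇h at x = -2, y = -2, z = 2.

(0, -6, 0)

∂h/∂x = 0
∂h/∂y = -6
∂h/∂z = 0
∇h = (0, -6, 0)
At (-2, -2, 2): (0, -6, 0).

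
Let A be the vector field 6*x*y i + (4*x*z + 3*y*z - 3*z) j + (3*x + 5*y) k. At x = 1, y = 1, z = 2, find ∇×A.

(1, -3, 2)

(∇×A)₁ = ∂A₃/∂y − ∂A₂/∂z = -4*x - 3*y + 8
(∇×A)₂ = ∂A₁/∂z − ∂A₃/∂x = -3
(∇×A)₃ = ∂A₂/∂x − ∂A₁/∂y = -6*x + 4*z
∇×A = (-4*x - 3*y + 8, -3, -6*x + 4*z)
At (1, 1, 2): (1, -3, 2).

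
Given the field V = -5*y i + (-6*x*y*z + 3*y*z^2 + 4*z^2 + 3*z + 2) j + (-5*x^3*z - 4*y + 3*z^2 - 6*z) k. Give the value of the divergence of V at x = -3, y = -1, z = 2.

∂V₁/∂x = 0
∂V₂/∂y = -6*x*z + 3*z^2
∂V₃/∂z = -5*x^3 + 6*z - 6
∇·V = -5*x^3 - 6*x*z + 3*z^2 + 6*z - 6
At (-3, -1, 2): 189.

189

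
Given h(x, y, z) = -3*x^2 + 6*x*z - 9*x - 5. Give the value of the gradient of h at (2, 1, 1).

(-15, 0, 12)

∂h/∂x = -6*x + 6*z - 9
∂h/∂y = 0
∂h/∂z = 6*x
∇h = (-6*x + 6*z - 9, 0, 6*x)
At (2, 1, 1): (-15, 0, 12).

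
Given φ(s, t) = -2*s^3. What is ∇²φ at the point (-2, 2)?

∂²φ/∂s² = -12*s
∂²φ/∂t² = 0
∇²φ = -12*s
At (-2, 2): 24.

24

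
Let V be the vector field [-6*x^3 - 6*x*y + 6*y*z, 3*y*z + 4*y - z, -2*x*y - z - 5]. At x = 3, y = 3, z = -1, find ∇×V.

(∇×V)₁ = ∂V₃/∂y − ∂V₂/∂z = -2*x - 3*y + 1
(∇×V)₂ = ∂V₁/∂z − ∂V₃/∂x = 8*y
(∇×V)₃ = ∂V₂/∂x − ∂V₁/∂y = 6*x - 6*z
∇×V = (-2*x - 3*y + 1, 8*y, 6*x - 6*z)
At (3, 3, -1): (-14, 24, 24).

(-14, 24, 24)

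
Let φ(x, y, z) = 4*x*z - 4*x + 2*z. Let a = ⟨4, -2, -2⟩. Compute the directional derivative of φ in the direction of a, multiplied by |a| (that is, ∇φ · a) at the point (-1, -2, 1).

∂φ/∂x = 4*z - 4
∂φ/∂y = 0
∂φ/∂z = 4*x + 2
∇φ at (-1, -2, 1) = (0, 0, -2)
∇φ · a = (0)(4) + (0)(-2) + (-2)(-2) = 4

4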